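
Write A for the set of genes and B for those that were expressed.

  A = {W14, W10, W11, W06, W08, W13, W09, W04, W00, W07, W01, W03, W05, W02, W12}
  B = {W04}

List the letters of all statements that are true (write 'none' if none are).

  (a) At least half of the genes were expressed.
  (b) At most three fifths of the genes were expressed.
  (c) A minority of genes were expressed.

|A| = 15, |A ∩ B| = 1, |A ∖ B| = 14.
(a) |A ∩ B| ≥ |A ∖ B|: fails.
(b) |A ∩ B| / |A| ≤ 3/5: holds.
(c) |A ∩ B| < |A ∖ B|: holds.

(b), (c)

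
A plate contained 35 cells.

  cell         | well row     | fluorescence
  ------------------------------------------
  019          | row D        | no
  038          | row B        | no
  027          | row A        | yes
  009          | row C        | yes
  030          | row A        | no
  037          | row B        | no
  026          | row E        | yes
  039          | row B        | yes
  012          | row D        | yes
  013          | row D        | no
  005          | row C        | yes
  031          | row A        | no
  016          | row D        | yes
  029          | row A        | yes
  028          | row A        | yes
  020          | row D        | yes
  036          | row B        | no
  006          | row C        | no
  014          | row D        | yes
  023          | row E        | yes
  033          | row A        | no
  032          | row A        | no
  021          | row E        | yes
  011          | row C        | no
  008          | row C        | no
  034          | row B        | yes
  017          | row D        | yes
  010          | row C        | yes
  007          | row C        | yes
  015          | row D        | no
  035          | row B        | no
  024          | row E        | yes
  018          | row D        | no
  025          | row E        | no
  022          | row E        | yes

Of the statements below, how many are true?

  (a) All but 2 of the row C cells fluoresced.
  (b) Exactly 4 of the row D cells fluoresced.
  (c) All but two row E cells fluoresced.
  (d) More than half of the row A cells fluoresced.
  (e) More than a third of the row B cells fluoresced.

(a) row C: |A| = 7, |A ∩ B| = 4; needs |A ∖ B| = 2 — false.
(b) row D: |A| = 9, |A ∩ B| = 5; needs |A ∩ B| = 4 — false.
(c) row E: |A| = 6, |A ∩ B| = 5; needs |A ∖ B| = 2 — false.
(d) row A: |A| = 7, |A ∩ B| = 3; needs |A ∩ B| > |A ∖ B| — false.
(e) row B: |A| = 6, |A ∩ B| = 2; needs |A ∩ B| / |A| > 1/3 — false.

0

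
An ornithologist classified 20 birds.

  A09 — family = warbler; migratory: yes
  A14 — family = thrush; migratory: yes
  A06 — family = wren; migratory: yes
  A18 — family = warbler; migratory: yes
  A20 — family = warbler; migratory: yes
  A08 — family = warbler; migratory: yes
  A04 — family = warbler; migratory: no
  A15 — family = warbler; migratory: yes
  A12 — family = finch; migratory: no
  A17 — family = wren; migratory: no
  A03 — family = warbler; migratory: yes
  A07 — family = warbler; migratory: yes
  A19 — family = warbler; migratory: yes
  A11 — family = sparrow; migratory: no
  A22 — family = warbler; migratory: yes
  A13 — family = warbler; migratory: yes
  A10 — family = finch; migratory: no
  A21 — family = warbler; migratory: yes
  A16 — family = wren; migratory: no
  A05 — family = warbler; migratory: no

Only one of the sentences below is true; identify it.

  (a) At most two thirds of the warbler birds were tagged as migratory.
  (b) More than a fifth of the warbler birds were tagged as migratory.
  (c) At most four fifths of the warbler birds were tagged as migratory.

(b)

|A| = 13, |A ∩ B| = 11, |A ∖ B| = 2.
(a) requires |A ∩ B| / |A| ≤ 2/3: false.
(b) requires |A ∩ B| / |A| > 1/5: true.
(c) requires |A ∩ B| / |A| ≤ 4/5: false.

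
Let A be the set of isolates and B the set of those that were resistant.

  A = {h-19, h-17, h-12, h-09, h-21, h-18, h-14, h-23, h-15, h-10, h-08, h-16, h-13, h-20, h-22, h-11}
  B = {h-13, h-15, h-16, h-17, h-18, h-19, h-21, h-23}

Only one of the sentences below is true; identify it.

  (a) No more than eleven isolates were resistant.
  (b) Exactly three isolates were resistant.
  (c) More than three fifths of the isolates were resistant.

|A| = 16, |A ∩ B| = 8, |A ∖ B| = 8.
(a) requires |A ∩ B| ≤ 11: true.
(b) requires |A ∩ B| = 3: false.
(c) requires |A ∩ B| / |A| > 3/5: false.

(a)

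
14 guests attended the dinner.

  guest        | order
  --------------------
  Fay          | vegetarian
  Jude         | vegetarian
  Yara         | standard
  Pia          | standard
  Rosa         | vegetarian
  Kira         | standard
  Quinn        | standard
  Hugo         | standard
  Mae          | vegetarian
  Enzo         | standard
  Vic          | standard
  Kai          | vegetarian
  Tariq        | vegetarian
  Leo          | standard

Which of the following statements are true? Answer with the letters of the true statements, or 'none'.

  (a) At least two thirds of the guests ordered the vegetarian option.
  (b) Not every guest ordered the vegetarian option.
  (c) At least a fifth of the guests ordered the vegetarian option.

|A| = 14, |A ∩ B| = 6, |A ∖ B| = 8.
(a) |A ∩ B| / |A| ≥ 2/3: fails.
(b) A ⊄ B (|A ∖ B| ≥ 1): holds.
(c) |A ∩ B| / |A| ≥ 1/5: holds.

(b), (c)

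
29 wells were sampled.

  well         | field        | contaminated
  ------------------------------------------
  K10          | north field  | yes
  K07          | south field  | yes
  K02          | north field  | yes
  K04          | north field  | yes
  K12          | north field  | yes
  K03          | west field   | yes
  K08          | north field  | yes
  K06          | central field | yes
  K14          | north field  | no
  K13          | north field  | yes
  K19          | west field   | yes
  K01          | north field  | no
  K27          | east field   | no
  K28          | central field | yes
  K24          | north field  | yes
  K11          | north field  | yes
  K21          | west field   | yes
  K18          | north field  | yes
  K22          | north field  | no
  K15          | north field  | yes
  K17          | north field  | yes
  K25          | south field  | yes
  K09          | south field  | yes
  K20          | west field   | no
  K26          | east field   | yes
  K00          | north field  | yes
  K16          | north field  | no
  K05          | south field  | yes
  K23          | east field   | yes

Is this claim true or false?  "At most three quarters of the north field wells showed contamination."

The determiner here denotes the relation: |A ∩ B| / |A| ≤ 3/4.
|A| = 16, |A ∩ B| = 12, |A ∖ B| = 4.
|A ∩ B|/|A| = 12/16, so the statement is true.

True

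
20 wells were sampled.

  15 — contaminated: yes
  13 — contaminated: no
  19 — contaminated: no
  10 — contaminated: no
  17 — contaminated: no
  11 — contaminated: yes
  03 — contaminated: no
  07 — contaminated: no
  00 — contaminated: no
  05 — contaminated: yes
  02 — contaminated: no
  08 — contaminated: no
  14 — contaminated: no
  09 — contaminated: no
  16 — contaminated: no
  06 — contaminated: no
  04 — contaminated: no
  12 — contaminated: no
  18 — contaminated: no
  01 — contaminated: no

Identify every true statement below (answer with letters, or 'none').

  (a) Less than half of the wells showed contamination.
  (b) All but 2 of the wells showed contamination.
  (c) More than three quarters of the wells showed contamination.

(a)

|A| = 20, |A ∩ B| = 3, |A ∖ B| = 17.
(a) |A ∩ B| < |A ∖ B|: holds.
(b) |A ∖ B| = 2: fails.
(c) |A ∩ B| / |A| > 3/4: fails.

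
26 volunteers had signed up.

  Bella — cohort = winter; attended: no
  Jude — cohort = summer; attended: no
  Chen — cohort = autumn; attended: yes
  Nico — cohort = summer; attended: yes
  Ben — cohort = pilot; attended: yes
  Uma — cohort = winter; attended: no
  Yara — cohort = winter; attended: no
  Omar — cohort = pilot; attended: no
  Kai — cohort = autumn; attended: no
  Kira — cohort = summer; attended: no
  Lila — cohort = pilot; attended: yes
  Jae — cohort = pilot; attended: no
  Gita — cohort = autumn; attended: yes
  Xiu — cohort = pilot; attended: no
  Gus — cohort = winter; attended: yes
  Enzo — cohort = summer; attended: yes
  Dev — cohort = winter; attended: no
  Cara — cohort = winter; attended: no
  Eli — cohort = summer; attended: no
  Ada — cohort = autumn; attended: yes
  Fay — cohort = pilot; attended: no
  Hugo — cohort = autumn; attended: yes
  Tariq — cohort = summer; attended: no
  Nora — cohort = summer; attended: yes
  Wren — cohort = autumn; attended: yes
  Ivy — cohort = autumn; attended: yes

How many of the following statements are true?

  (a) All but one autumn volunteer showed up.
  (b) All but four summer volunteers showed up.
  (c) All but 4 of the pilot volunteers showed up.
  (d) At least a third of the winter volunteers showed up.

(a) autumn: |A| = 7, |A ∩ B| = 6; needs |A ∖ B| = 1 — true.
(b) summer: |A| = 7, |A ∩ B| = 3; needs |A ∖ B| = 4 — true.
(c) pilot: |A| = 6, |A ∩ B| = 2; needs |A ∖ B| = 4 — true.
(d) winter: |A| = 6, |A ∩ B| = 1; needs |A ∩ B| / |A| ≥ 1/3 — false.

3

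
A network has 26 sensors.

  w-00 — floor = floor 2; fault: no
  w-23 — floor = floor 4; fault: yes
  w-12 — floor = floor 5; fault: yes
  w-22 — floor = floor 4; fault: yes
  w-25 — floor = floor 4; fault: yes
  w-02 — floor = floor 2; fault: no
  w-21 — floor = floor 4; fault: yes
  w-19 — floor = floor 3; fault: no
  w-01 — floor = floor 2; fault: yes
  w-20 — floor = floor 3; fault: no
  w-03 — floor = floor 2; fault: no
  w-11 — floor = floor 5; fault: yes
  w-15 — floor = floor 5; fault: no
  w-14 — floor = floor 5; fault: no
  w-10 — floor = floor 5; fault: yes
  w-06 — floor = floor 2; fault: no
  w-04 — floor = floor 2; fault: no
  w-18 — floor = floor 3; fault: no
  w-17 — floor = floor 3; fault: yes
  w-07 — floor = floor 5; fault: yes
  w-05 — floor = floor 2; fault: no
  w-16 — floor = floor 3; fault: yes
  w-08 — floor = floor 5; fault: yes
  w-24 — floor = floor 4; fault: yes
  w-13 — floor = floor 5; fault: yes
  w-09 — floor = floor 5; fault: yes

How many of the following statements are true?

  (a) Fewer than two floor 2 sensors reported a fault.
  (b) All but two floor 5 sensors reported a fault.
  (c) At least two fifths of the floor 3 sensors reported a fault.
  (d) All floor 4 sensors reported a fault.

(a) floor 2: |A| = 7, |A ∩ B| = 1; needs |A ∩ B| < 2 — true.
(b) floor 5: |A| = 9, |A ∩ B| = 7; needs |A ∖ B| = 2 — true.
(c) floor 3: |A| = 5, |A ∩ B| = 2; needs |A ∩ B| / |A| ≥ 2/5 — true.
(d) floor 4: |A| = 5, |A ∩ B| = 5; needs A ⊆ B, i.e. every element of A is in B (|A ∖ B| = 0) — true.

4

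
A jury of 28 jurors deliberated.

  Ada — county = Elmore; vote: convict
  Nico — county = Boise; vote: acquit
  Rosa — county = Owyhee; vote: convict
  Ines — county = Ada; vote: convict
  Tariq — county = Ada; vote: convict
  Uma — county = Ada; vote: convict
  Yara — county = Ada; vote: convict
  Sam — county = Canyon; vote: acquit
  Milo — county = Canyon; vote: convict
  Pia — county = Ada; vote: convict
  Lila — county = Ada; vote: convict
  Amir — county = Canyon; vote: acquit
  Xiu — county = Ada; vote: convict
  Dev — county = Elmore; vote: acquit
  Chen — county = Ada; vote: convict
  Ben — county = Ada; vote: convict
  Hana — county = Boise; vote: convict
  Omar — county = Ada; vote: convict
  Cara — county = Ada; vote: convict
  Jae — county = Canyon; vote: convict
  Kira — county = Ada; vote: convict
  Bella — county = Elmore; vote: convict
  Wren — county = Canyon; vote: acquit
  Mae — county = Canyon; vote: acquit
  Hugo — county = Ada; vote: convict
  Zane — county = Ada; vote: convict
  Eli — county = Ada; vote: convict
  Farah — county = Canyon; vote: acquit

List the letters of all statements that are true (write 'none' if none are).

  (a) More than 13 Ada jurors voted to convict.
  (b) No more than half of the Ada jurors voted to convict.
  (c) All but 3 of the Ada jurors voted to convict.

|A| = 15, |A ∩ B| = 15, |A ∖ B| = 0.
(a) |A ∩ B| > 13: holds.
(b) |A ∩ B| ≤ |A ∖ B|: fails.
(c) |A ∖ B| = 3: fails.

(a)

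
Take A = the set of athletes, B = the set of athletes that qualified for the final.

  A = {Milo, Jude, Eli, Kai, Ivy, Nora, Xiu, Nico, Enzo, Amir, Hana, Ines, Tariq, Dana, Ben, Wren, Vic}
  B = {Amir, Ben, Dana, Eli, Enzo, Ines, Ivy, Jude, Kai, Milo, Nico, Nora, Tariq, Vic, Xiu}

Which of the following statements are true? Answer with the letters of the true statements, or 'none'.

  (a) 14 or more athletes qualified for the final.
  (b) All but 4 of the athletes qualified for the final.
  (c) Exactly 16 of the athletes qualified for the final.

|A| = 17, |A ∩ B| = 15, |A ∖ B| = 2.
(a) |A ∩ B| ≥ 14: holds.
(b) |A ∖ B| = 4: fails.
(c) |A ∩ B| = 16: fails.

(a)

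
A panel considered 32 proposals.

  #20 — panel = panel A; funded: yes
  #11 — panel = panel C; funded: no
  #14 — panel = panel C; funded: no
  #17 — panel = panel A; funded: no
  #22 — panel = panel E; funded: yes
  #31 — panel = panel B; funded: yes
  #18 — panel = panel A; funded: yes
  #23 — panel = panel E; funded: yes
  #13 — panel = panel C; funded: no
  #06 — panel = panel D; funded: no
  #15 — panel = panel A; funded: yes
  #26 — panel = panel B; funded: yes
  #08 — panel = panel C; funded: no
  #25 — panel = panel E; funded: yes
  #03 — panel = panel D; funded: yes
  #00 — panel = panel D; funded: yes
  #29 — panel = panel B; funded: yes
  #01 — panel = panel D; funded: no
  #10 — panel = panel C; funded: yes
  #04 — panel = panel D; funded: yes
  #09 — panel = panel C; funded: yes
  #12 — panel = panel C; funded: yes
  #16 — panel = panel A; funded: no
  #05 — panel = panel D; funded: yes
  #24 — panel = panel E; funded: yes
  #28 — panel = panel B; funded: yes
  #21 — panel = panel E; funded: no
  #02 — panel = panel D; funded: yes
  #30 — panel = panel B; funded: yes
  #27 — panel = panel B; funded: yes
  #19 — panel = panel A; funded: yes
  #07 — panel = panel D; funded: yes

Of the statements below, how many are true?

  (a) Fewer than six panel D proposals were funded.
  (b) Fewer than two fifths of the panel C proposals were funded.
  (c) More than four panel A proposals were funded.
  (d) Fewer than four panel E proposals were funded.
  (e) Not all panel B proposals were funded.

0

(a) panel D: |A| = 8, |A ∩ B| = 6; needs |A ∩ B| < 6 — false.
(b) panel C: |A| = 7, |A ∩ B| = 3; needs |A ∩ B| / |A| < 2/5 — false.
(c) panel A: |A| = 6, |A ∩ B| = 4; needs |A ∩ B| > 4 — false.
(d) panel E: |A| = 5, |A ∩ B| = 4; needs |A ∩ B| < 4 — false.
(e) panel B: |A| = 6, |A ∩ B| = 6; needs A ⊄ B (|A ∖ B| ≥ 1) — false.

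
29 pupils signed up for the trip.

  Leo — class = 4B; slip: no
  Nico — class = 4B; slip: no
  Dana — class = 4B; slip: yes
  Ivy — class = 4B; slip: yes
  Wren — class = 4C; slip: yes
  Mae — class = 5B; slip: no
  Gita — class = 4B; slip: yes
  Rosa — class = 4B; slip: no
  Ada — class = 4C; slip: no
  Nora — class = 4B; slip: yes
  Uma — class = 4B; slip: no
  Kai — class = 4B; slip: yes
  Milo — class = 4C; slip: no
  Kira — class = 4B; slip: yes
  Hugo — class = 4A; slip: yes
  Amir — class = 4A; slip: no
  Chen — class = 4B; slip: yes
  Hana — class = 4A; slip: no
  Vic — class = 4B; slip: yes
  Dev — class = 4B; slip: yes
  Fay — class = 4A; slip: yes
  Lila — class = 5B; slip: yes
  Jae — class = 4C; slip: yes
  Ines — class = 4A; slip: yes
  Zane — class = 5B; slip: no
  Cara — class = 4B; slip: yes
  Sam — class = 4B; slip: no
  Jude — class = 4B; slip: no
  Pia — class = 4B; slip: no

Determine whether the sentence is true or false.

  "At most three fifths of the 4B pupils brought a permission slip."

The determiner here denotes the relation: |A ∩ B| / |A| ≤ 3/5.
|A| = 17, |A ∩ B| = 10, |A ∖ B| = 7.
|A ∩ B|/|A| = 10/17, so the statement is true.

True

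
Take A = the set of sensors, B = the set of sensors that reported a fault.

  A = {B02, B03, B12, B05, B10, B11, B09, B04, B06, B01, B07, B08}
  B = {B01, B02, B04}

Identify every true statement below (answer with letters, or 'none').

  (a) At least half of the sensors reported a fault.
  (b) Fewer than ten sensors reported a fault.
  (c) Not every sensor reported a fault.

|A| = 12, |A ∩ B| = 3, |A ∖ B| = 9.
(a) |A ∩ B| ≥ |A ∖ B|: fails.
(b) |A ∩ B| < 10: holds.
(c) A ⊄ B (|A ∖ B| ≥ 1): holds.

(b), (c)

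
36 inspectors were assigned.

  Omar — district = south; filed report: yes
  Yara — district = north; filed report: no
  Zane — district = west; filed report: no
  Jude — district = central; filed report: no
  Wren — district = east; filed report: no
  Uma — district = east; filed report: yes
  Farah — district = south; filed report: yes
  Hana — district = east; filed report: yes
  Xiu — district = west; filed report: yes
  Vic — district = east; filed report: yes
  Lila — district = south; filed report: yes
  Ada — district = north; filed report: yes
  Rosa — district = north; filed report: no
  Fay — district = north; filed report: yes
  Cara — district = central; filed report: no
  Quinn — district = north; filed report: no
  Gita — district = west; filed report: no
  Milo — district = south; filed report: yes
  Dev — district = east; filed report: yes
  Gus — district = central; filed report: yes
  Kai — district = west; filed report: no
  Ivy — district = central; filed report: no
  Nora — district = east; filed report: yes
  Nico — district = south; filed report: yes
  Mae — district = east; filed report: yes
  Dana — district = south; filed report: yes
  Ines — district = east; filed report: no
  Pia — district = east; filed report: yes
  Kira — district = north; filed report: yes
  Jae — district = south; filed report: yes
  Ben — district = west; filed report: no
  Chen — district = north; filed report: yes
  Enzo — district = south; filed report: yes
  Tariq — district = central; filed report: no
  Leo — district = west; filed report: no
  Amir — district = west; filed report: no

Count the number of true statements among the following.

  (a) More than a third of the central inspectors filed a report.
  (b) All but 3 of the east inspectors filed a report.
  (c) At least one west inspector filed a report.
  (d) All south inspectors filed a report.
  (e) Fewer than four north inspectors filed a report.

2

(a) central: |A| = 5, |A ∩ B| = 1; needs |A ∩ B| / |A| > 1/3 — false.
(b) east: |A| = 9, |A ∩ B| = 7; needs |A ∖ B| = 3 — false.
(c) west: |A| = 7, |A ∩ B| = 1; needs A ∩ B ≠ ∅ (|A ∩ B| ≥ 1) — true.
(d) south: |A| = 8, |A ∩ B| = 8; needs A ⊆ B, i.e. every element of A is in B (|A ∖ B| = 0) — true.
(e) north: |A| = 7, |A ∩ B| = 4; needs |A ∩ B| < 4 — false.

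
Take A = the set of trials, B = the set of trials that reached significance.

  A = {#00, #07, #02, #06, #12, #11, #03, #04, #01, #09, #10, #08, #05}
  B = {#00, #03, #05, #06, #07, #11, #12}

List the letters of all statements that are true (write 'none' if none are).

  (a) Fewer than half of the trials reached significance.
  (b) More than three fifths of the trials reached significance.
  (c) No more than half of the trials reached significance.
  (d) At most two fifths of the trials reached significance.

none

|A| = 13, |A ∩ B| = 7, |A ∖ B| = 6.
(a) |A ∩ B| < |A ∖ B|: fails.
(b) |A ∩ B| / |A| > 3/5: fails.
(c) |A ∩ B| ≤ |A ∖ B|: fails.
(d) |A ∩ B| / |A| ≤ 2/5: fails.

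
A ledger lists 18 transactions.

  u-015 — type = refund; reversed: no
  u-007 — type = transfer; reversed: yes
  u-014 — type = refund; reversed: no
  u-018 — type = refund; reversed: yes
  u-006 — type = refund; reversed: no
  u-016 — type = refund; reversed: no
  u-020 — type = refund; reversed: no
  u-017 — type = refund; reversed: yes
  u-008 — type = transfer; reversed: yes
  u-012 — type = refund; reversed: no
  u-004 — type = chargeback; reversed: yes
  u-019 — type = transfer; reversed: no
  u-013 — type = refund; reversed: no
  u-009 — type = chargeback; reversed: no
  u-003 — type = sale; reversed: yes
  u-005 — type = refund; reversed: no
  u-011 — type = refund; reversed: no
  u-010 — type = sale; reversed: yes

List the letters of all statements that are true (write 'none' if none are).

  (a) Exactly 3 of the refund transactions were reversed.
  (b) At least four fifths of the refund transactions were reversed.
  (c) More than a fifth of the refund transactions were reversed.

|A| = 11, |A ∩ B| = 2, |A ∖ B| = 9.
(a) |A ∩ B| = 3: fails.
(b) |A ∩ B| / |A| ≥ 4/5: fails.
(c) |A ∩ B| / |A| > 1/5: fails.

none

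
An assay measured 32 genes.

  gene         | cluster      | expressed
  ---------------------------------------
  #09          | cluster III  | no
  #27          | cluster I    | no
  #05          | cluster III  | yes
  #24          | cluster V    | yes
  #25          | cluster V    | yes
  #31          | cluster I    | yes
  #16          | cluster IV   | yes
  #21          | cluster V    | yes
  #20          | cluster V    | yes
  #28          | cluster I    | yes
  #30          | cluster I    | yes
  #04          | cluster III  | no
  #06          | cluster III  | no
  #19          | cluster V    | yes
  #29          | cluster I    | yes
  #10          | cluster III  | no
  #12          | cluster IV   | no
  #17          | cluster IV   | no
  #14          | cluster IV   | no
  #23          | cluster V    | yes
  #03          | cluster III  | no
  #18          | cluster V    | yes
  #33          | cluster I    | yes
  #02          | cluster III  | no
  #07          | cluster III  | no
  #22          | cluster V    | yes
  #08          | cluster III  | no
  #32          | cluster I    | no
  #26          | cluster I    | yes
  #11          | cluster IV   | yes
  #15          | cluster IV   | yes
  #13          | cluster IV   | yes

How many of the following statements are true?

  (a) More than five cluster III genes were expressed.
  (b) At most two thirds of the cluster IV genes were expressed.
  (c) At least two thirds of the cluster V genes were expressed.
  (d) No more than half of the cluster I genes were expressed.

2

(a) cluster III: |A| = 9, |A ∩ B| = 1; needs |A ∩ B| > 5 — false.
(b) cluster IV: |A| = 7, |A ∩ B| = 4; needs |A ∩ B| / |A| ≤ 2/3 — true.
(c) cluster V: |A| = 8, |A ∩ B| = 8; needs |A ∩ B| / |A| ≥ 2/3 — true.
(d) cluster I: |A| = 8, |A ∩ B| = 6; needs |A ∩ B| ≤ |A ∖ B| — false.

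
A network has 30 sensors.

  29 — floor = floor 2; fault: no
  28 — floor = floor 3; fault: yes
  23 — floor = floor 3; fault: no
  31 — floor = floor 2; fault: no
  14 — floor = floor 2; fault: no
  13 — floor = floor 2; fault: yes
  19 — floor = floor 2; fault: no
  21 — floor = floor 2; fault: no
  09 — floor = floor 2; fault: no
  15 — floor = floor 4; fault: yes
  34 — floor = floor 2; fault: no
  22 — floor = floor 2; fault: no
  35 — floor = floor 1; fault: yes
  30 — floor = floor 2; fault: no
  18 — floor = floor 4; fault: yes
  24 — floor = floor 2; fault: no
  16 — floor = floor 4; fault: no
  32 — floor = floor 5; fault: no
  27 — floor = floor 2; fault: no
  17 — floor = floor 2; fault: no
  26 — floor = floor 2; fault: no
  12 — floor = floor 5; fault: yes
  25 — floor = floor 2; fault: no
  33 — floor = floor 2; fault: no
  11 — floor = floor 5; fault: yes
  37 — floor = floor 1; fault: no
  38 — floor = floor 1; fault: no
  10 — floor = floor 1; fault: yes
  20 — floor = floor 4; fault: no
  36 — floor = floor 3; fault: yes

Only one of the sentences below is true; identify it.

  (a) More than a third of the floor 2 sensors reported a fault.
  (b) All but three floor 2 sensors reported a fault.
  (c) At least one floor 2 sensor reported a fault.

|A| = 16, |A ∩ B| = 1, |A ∖ B| = 15.
(a) requires |A ∩ B| / |A| > 1/3: false.
(b) requires |A ∖ B| = 3: false.
(c) requires A ∩ B ≠ ∅ (|A ∩ B| ≥ 1): true.

(c)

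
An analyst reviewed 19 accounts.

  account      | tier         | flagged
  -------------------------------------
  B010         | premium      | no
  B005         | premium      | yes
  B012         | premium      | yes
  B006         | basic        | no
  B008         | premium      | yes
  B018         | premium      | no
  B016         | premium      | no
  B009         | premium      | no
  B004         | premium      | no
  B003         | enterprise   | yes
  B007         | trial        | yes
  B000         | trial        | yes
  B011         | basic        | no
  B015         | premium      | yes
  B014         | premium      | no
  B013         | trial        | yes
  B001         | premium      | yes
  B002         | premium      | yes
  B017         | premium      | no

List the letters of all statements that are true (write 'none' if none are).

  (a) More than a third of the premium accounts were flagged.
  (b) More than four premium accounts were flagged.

|A| = 13, |A ∩ B| = 6, |A ∖ B| = 7.
(a) |A ∩ B| / |A| > 1/3: holds.
(b) |A ∩ B| > 4: holds.

(a), (b)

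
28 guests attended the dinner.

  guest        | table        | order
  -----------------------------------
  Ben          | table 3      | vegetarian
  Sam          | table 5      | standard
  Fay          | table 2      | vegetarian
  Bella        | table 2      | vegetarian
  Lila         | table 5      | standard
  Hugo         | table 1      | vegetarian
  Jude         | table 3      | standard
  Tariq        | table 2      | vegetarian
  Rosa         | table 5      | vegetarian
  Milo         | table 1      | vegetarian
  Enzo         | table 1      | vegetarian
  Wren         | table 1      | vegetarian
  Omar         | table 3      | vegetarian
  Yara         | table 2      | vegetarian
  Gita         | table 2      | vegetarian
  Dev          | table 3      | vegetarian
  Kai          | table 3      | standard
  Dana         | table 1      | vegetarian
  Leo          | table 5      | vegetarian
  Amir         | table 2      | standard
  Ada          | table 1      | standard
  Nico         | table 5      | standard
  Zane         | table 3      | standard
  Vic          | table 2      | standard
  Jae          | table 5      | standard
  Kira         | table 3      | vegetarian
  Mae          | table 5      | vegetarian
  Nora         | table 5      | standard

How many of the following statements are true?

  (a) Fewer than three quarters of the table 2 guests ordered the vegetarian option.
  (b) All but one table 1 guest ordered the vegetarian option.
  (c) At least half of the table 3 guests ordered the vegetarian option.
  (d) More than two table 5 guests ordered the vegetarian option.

4

(a) table 2: |A| = 7, |A ∩ B| = 5; needs |A ∩ B| / |A| < 3/4 — true.
(b) table 1: |A| = 6, |A ∩ B| = 5; needs |A ∖ B| = 1 — true.
(c) table 3: |A| = 7, |A ∩ B| = 4; needs |A ∩ B| ≥ |A ∖ B| — true.
(d) table 5: |A| = 8, |A ∩ B| = 3; needs |A ∩ B| > 2 — true.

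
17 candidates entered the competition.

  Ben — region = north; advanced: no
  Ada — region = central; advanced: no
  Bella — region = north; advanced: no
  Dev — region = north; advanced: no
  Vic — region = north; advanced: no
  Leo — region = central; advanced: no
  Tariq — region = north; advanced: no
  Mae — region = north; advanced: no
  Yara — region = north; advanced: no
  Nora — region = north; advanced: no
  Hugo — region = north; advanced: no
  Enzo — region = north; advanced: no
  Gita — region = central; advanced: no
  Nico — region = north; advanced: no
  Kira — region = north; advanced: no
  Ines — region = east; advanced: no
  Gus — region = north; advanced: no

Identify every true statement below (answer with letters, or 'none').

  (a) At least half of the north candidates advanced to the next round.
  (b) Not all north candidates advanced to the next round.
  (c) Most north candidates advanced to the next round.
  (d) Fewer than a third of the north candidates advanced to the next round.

|A| = 13, |A ∩ B| = 0, |A ∖ B| = 13.
(a) |A ∩ B| ≥ |A ∖ B|: fails.
(b) A ⊄ B (|A ∖ B| ≥ 1): holds.
(c) |A ∩ B| > |A ∖ B|: fails.
(d) |A ∩ B| / |A| < 1/3: holds.

(b), (d)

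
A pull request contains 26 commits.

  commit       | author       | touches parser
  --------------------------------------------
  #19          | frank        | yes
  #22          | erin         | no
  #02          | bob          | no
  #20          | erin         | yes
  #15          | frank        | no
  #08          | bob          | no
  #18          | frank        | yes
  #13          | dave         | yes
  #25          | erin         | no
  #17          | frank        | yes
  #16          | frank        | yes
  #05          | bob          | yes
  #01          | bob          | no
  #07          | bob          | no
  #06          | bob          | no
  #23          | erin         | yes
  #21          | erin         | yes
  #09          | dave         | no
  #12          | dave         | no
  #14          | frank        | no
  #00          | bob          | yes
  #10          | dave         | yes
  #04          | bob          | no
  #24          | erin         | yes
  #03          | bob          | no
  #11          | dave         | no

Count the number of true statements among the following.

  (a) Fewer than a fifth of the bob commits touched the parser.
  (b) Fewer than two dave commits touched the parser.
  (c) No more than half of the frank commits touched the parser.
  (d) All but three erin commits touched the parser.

0

(a) bob: |A| = 9, |A ∩ B| = 2; needs |A ∩ B| / |A| < 1/5 — false.
(b) dave: |A| = 5, |A ∩ B| = 2; needs |A ∩ B| < 2 — false.
(c) frank: |A| = 6, |A ∩ B| = 4; needs |A ∩ B| ≤ |A ∖ B| — false.
(d) erin: |A| = 6, |A ∩ B| = 4; needs |A ∖ B| = 3 — false.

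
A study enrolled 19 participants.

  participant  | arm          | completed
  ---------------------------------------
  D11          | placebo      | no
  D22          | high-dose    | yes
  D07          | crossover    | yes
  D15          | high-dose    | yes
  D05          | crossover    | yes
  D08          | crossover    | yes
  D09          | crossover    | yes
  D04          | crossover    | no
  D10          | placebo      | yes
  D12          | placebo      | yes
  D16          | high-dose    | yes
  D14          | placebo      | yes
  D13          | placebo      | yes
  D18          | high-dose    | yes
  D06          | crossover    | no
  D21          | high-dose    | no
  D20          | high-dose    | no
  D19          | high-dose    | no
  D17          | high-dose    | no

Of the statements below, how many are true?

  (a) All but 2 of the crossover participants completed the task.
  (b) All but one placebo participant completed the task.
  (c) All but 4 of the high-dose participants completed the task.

(a) crossover: |A| = 6, |A ∩ B| = 4; needs |A ∖ B| = 2 — true.
(b) placebo: |A| = 5, |A ∩ B| = 4; needs |A ∖ B| = 1 — true.
(c) high-dose: |A| = 8, |A ∩ B| = 4; needs |A ∖ B| = 4 — true.

3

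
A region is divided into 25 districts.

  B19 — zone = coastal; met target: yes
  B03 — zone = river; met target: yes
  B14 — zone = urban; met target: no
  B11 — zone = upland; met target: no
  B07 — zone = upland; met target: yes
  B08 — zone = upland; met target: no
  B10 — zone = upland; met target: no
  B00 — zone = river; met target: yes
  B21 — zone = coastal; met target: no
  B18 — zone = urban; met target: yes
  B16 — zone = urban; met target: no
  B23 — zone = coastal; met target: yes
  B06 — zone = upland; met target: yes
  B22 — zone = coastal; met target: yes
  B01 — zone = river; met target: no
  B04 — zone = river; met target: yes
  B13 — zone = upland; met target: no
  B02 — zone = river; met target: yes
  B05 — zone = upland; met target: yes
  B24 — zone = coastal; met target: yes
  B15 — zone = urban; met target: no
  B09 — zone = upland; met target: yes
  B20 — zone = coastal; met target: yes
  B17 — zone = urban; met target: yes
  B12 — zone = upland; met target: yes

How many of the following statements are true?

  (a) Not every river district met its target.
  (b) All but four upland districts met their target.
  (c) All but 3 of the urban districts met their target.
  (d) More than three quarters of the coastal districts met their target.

4

(a) river: |A| = 5, |A ∩ B| = 4; needs A ⊄ B (|A ∖ B| ≥ 1) — true.
(b) upland: |A| = 9, |A ∩ B| = 5; needs |A ∖ B| = 4 — true.
(c) urban: |A| = 5, |A ∩ B| = 2; needs |A ∖ B| = 3 — true.
(d) coastal: |A| = 6, |A ∩ B| = 5; needs |A ∩ B| / |A| > 3/4 — true.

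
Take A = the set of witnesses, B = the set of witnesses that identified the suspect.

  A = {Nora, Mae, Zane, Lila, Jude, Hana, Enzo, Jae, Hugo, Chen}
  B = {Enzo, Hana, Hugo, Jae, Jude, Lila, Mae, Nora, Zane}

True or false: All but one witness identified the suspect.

True

'All but one witness identified the suspect' holds iff |A ∖ B| = 1.
A (the restrictor) = {Nora, Mae, Zane, Lila, Jude, Hana, Enzo, Jae, Hugo, Chen}, |A| = 10.
A ∖ B = {Chen}, so |A ∖ B| = 1.
|A ∖ B| = 1, so the statement is true.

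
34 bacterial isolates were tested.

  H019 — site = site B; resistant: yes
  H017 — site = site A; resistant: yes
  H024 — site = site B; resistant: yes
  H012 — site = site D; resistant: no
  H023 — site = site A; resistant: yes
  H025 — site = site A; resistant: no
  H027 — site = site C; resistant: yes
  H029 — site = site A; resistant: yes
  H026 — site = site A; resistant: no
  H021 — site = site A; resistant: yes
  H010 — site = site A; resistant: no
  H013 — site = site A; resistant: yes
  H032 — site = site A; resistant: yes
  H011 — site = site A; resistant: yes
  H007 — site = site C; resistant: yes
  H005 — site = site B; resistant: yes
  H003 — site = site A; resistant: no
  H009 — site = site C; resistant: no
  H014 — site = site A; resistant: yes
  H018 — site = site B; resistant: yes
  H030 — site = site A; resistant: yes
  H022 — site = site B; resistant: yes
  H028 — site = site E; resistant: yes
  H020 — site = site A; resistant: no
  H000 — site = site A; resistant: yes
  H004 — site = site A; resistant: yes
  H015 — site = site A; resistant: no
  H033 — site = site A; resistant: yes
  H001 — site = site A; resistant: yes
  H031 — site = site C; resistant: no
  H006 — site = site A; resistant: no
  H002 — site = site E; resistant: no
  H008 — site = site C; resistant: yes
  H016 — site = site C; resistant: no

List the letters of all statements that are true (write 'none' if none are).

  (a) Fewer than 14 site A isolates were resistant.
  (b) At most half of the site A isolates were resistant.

(a)

|A| = 20, |A ∩ B| = 13, |A ∖ B| = 7.
(a) |A ∩ B| < 14: holds.
(b) |A ∩ B| ≤ |A ∖ B|: fails.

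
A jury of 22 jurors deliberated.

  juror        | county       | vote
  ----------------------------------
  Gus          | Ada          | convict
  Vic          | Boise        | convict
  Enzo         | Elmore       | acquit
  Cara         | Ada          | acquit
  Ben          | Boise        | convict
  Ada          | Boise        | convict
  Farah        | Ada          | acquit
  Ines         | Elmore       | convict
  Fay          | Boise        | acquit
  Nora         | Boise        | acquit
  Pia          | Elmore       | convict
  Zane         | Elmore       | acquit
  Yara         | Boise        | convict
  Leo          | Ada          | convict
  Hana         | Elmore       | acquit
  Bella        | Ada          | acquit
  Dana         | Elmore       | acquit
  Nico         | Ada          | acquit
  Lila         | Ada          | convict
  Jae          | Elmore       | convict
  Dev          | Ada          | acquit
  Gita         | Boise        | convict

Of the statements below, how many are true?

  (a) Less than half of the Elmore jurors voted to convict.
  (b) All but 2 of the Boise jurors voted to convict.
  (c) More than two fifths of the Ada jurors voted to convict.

(a) Elmore: |A| = 7, |A ∩ B| = 3; needs |A ∩ B| < |A ∖ B| — true.
(b) Boise: |A| = 7, |A ∩ B| = 5; needs |A ∖ B| = 2 — true.
(c) Ada: |A| = 8, |A ∩ B| = 3; needs |A ∩ B| / |A| > 2/5 — false.

2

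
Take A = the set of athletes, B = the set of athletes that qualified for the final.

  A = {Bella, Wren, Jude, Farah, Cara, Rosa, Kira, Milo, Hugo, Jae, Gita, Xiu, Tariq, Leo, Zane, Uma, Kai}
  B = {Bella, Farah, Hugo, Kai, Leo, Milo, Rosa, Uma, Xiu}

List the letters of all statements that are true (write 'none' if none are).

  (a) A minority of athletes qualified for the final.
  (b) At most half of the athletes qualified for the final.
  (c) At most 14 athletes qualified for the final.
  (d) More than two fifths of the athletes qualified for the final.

|A| = 17, |A ∩ B| = 9, |A ∖ B| = 8.
(a) |A ∩ B| < |A ∖ B|: fails.
(b) |A ∩ B| ≤ |A ∖ B|: fails.
(c) |A ∩ B| ≤ 14: holds.
(d) |A ∩ B| / |A| > 2/5: holds.

(c), (d)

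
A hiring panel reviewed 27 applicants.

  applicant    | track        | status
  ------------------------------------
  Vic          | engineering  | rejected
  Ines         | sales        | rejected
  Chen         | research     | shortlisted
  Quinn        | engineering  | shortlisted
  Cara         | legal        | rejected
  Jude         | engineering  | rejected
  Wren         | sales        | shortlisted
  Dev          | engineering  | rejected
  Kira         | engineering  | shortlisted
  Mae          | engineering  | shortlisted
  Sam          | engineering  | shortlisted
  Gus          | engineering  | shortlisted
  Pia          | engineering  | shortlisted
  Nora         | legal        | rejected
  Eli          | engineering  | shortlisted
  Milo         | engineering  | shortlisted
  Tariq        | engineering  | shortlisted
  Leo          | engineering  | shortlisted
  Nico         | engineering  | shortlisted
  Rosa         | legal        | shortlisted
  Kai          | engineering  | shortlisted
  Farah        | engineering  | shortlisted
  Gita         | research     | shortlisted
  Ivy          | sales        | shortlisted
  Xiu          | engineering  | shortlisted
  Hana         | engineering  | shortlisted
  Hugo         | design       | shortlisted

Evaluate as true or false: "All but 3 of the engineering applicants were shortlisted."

'All but 3 of the engineering applicants were shortlisted' holds iff |A ∖ B| = 3.
|A| = 18, |A ∩ B| = 15, |A ∖ B| = 3.
|A ∖ B| = 3, so the statement is true.

True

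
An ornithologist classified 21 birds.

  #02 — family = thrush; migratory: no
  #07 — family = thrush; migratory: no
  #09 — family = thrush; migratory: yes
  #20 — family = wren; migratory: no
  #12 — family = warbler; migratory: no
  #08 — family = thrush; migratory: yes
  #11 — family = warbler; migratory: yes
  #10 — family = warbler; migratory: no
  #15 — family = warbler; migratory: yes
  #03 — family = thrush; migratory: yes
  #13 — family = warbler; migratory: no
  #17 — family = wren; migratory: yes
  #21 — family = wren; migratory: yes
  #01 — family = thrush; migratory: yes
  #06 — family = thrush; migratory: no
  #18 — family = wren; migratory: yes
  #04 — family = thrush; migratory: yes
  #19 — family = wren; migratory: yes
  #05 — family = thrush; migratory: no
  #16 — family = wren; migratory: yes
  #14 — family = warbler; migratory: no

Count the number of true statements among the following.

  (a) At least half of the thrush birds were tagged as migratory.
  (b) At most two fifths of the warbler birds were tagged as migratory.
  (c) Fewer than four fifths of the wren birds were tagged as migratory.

(a) thrush: |A| = 9, |A ∩ B| = 5; needs |A ∩ B| ≥ |A ∖ B| — true.
(b) warbler: |A| = 6, |A ∩ B| = 2; needs |A ∩ B| / |A| ≤ 2/5 — true.
(c) wren: |A| = 6, |A ∩ B| = 5; needs |A ∩ B| / |A| < 4/5 — false.

2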